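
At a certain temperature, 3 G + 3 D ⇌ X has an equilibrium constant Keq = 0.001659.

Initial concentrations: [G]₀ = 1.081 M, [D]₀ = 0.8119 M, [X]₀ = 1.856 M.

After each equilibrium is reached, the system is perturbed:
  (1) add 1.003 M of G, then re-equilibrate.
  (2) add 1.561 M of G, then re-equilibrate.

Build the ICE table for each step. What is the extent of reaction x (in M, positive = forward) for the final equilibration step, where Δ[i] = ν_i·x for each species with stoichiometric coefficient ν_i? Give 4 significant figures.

Q₀ = 2.745 vs Keq = 0.001659 ⇒ Q>K, reverse
Step 1:
                    G           D           X
  init          1.081      0.8119       1.856
  Δ             2.042       2.042     -0.6808
  eq            3.123       2.854       1.175
  solve Keq expr → x = -0.6808; check Q = 0.001659
Then add 1.003 M of G.
Step 2:
                    G           D           X
  init          4.126       2.854       1.175
  Δ           -0.3865     -0.3865      0.1288
  eq             3.74       2.468       1.304
  solve Keq expr → x = 0.1288; check Q = 0.001659
Then add 1.561 M of G.
Step 3:
                    G           D           X
  init          5.301       2.468       1.304
  Δ           -0.4788     -0.4788      0.1596
  eq            4.822       1.989       1.464
  solve Keq expr → x = 0.1596; check Q = 0.001659

x = 0.1596 M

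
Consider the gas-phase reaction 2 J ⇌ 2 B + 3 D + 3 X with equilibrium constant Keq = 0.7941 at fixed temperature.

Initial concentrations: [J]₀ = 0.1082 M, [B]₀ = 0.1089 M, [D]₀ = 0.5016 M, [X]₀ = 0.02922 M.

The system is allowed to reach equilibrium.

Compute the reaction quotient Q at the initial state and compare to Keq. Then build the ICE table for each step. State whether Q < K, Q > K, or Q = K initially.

Q₀ = 3.1894e-06 vs Keq = 0.7941 ⇒ Q<K, forward
Step 1:
                   J          B          D          X
  init        0.1082     0.1089     0.5016    0.02922
  Δ         -0.09903    0.09903     0.1485     0.1485
  eq        0.009168     0.2079     0.6501     0.1778
  solve Keq expr → x = 0.04952; check Q = 0.7941

Q₀ = 3.1894e-06; Q < K (proceeds forward)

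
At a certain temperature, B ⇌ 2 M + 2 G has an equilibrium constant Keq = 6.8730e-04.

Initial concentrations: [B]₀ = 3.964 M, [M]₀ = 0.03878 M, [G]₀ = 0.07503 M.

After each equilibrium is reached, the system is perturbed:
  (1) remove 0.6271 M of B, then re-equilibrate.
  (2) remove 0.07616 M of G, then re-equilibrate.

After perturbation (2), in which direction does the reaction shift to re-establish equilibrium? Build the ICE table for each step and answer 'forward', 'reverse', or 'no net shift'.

Direction: forward

Q₀ = 2.1358e-06 vs Keq = 6.8730e-04 ⇒ Q<K, forward
Step 1:
                    B           M           G
  init          3.964     0.03878     0.07503
  Δ          -0.08552       0.171       0.171
  eq            3.878      0.2098      0.2461
  solve Keq expr → x = 0.08552; check Q = 6.8730e-04
Then remove 0.6271 M of B.
Step 2:
                    B           M           G
  init          3.251      0.2098      0.2461
  Δ          0.004844   -0.009688   -0.009688
  eq            3.256      0.2001      0.2364
  solve Keq expr → x = -0.004844; check Q = 6.8730e-04
Then remove 0.07616 M of G.
Step 3:
                    B           M           G
  init          3.256      0.2001      0.1602
  Δ          -0.01896     0.03792     0.03792
  eq            3.237      0.2381      0.1981
  solve Keq expr → x = 0.01896; check Q = 6.8730e-04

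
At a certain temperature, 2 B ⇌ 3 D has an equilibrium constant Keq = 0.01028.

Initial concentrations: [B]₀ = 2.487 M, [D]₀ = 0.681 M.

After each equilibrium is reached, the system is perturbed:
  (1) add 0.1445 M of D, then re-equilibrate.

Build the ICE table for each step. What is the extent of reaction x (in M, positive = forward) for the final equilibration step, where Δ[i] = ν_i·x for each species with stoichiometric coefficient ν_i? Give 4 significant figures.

Q₀ = 0.05106 vs Keq = 0.01028 ⇒ Q>K, reverse
Step 1:
                  B         D
  init        2.487     0.681
  Δ          0.1755   -0.2633
  eq          2.663    0.4177
  solve Keq expr → x = -0.08777; check Q = 0.01028
Then add 0.1445 M of D.
Step 2:
                  B         D
  init        2.663    0.5622
  Δ         0.09009   -0.1351
  eq          2.753    0.4271
  solve Keq expr → x = -0.04504; check Q = 0.01028

x = -0.04504 M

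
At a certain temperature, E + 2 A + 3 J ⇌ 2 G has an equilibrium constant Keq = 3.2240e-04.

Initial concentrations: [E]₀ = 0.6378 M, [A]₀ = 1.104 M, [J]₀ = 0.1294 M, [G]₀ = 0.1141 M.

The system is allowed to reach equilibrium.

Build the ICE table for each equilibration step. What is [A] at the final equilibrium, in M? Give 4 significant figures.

Q₀ = 7.729 vs Keq = 3.2240e-04 ⇒ Q>K, reverse
Step 1:
                  E         A         J         G
  Initial    0.6378     1.104    0.1294    0.1141
  Change    0.05559    0.1112    0.1668   -0.1112
  Equil      0.6934     1.215    0.2962  0.002928
  solve Keq expr → x = -0.05559; check Q = 3.2240e-04

[A]_eq = 1.215 M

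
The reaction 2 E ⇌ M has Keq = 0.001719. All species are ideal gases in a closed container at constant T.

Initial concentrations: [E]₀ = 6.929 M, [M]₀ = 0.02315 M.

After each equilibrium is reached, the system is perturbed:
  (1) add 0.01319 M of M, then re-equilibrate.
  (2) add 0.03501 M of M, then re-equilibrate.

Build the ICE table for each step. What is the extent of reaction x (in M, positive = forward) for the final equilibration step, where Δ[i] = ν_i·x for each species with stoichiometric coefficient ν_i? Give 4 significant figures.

Q₀ = 4.8218e-04 vs Keq = 0.001719 ⇒ Q<K, forward
Step 1:
                   E          M
  Initial      6.929    0.02315
  Change     -0.1134     0.0567
  Equil        6.816    0.07985
  solve Keq expr → x = 0.0567; check Q = 0.001719
Then add 0.01319 M of M.
Step 2:
                   E          M
  Initial      6.816    0.09304
  Change      0.0252    -0.0126
  Equil        6.841    0.08044
  solve Keq expr → x = -0.0126; check Q = 0.001719
Then add 0.03501 M of M.
Step 3:
                   E          M
  Initial      6.841     0.1155
  Change     0.06686   -0.03343
  Equil        6.908    0.08202
  solve Keq expr → x = -0.03343; check Q = 0.001719

x = -0.03343 M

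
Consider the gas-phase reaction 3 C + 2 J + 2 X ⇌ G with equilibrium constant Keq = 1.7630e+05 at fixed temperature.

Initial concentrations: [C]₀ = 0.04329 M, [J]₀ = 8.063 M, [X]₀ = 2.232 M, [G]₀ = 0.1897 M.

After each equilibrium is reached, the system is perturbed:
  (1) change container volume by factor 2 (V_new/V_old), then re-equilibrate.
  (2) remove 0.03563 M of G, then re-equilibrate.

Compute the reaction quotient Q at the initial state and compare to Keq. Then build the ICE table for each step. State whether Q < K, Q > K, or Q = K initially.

Q₀ = 7.22; Q < K (proceeds forward)

Q₀ = 7.22 vs Keq = 1.7630e+05 ⇒ Q<K, forward
Step 1:
                    C           J           X           G
  init        0.04329       8.063       2.232      0.1897
  Δ          -0.04175    -0.02783    -0.02783     0.01392
  eq         0.001544       8.035       2.204      0.2036
  solve Keq expr → x = 0.01392; check Q = 1.7630e+05
Then change container volume by factor 2 (V_new/V_old).
Step 2:
                    C           J           X           G
  init     7.7208e-04       4.018       1.102      0.1018
  Δ          0.002305    0.001537    0.001537 -7.6827e-04
  eq         0.003077       4.019       1.104       0.101
  solve Keq expr → x = -7.6827e-04; check Q = 1.7630e+05
Then remove 0.03563 M of G.
Step 3:
                    C           J           X           G
  init       0.003077       4.019       1.104     0.06541
  Δ       -4.1274e-04 -2.7516e-04 -2.7516e-04  1.3758e-04
  eq         0.002664       4.019       1.103     0.06555
  solve Keq expr → x = 1.3758e-04; check Q = 1.7630e+05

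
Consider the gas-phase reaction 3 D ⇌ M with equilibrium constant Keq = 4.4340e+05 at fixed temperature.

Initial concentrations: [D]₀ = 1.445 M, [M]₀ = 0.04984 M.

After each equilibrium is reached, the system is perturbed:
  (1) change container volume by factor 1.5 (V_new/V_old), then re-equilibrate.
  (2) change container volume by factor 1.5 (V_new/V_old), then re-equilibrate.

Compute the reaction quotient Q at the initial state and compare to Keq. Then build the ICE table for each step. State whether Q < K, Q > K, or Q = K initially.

Q₀ = 0.01652 vs Keq = 4.4340e+05 ⇒ Q<K, forward
Step 1:
                   D          M
  I            1.445    0.04984
  C           -1.434     0.4781
  E           0.0106      0.528
  solve Keq expr → x = 0.4781; check Q = 4.4340e+05
Then change container volume by factor 1.5 (V_new/V_old).
Step 2:
                   D          M
  I         0.007066      0.352
  C         0.002187 -7.2891e-04
  E         0.009253     0.3513
  solve Keq expr → x = -7.2891e-04; check Q = 4.4340e+05
Then change container volume by factor 1.5 (V_new/V_old).
Step 3:
                   D          M
  I         0.006169     0.2342
  C         0.001907 -6.3574e-04
  E         0.008076     0.2335
  solve Keq expr → x = -6.3574e-04; check Q = 4.4340e+05

Q₀ = 0.01652; Q < K (proceeds forward)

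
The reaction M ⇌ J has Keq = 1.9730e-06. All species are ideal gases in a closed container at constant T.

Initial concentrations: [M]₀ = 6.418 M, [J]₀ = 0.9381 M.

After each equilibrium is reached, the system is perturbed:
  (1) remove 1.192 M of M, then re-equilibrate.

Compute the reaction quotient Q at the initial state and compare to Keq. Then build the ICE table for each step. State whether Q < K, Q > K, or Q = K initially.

Q₀ = 0.1462; Q > K (proceeds reverse)

Q₀ = 0.1462 vs Keq = 1.9730e-06 ⇒ Q>K, reverse
Step 1:
                  M         J
  Initial     6.418    0.9381
  Change     0.9381   -0.9381
  Equil       7.356 1.4514e-05
  solve Keq expr → x = -0.9381; check Q = 1.9730e-06
Then remove 1.192 M of M.
Step 2:
                  M         J
  Initial     6.164 1.4514e-05
  Change  2.3518e-06 -2.3518e-06
  Equil       6.164 1.2162e-05
  solve Keq expr → x = -2.3518e-06; check Q = 1.9730e-06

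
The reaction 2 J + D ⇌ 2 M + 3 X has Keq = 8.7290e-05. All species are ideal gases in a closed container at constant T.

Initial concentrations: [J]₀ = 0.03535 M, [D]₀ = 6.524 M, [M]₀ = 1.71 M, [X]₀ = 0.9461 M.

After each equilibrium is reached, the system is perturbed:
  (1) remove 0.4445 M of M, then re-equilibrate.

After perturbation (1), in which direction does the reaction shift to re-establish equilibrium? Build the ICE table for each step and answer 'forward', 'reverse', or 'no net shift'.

Direction: forward

Q₀ = 303.7 vs Keq = 8.7290e-05 ⇒ Q>K, reverse
Step 1:
                   J          D          M          X
  init       0.03535      6.524       1.71     0.9461
  Δ           0.5925     0.2963    -0.5925    -0.8888
  eq          0.6279       6.82      1.117    0.05728
  solve Keq expr → x = -0.2963; check Q = 8.7290e-05
Then remove 0.4445 M of M.
Step 2:
                   J          D          M          X
  init        0.6279       6.82      0.673    0.05728
  Δ         -0.01384  -0.006921    0.01384    0.02076
  eq          0.6141      6.813     0.6868    0.07805
  solve Keq expr → x = 0.006921; check Q = 8.7290e-05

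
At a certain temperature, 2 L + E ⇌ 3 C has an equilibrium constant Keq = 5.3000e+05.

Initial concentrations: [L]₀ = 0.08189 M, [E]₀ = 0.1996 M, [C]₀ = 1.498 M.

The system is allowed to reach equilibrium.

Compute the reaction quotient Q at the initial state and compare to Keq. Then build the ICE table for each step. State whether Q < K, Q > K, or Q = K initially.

Q₀ = 2511 vs Keq = 5.3000e+05 ⇒ Q<K, forward
Step 1:
                   L          E          C
  I          0.08189     0.1996      1.498
  C         -0.07492   -0.03746     0.1124
  E         0.006971     0.1621       1.61
  solve Keq expr → x = 0.03746; check Q = 5.3000e+05

Q₀ = 2511; Q < K (proceeds forward)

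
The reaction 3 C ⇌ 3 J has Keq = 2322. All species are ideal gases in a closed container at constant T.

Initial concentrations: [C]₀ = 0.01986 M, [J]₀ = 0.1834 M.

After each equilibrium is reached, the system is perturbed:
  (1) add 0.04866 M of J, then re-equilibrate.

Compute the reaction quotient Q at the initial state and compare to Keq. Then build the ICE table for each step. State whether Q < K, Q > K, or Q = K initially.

Q₀ = 787.5 vs Keq = 2322 ⇒ Q<K, forward
Step 1:
                  C         J
  I         0.01986    0.1834
  C       -0.005588  0.005588
  E         0.01427     0.189
  solve Keq expr → x = 0.001863; check Q = 2322
Then add 0.04866 M of J.
Step 2:
                  C         J
  I         0.01427    0.2376
  C        0.003417 -0.003417
  E         0.01769    0.2342
  solve Keq expr → x = -0.001139; check Q = 2322

Q₀ = 787.5; Q < K (proceeds forward)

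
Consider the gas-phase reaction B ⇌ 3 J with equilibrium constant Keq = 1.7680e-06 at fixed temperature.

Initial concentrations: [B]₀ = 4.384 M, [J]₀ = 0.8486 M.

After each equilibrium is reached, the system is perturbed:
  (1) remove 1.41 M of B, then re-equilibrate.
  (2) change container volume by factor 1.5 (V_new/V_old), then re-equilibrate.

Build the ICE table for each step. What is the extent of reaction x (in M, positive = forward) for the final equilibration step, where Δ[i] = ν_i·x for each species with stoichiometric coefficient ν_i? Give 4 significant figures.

Q₀ = 0.1394 vs Keq = 1.7680e-06 ⇒ Q>K, reverse
Step 1:
                   B          J
  init         4.384     0.8486
  Δ           0.2761    -0.8284
  eq            4.66     0.0202
  solve Keq expr → x = -0.2761; check Q = 1.7680e-06
Then remove 1.41 M of B.
Step 2:
                   B          J
  init          3.25     0.0202
  Δ       7.6153e-04  -0.002285
  eq           3.251    0.01791
  solve Keq expr → x = -7.6153e-04; check Q = 1.7680e-06
Then change container volume by factor 1.5 (V_new/V_old).
Step 3:
                   B          J
  init         2.167    0.01194
  Δ        -0.001234   0.003703
  eq           2.166    0.01565
  solve Keq expr → x = 0.001234; check Q = 1.7680e-06

x = 0.001234 M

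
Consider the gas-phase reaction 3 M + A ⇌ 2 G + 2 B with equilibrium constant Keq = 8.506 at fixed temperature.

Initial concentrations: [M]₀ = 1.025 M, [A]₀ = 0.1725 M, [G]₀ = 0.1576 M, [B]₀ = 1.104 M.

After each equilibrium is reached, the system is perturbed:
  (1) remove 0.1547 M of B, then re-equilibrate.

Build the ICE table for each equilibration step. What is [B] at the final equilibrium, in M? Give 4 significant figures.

Q₀ = 0.163 vs Keq = 8.506 ⇒ Q<K, forward
Step 1:
                  M         A         G         B
  I           1.025    0.1725    0.1576     1.104
  C         -0.3057   -0.1019    0.2038    0.2038
  E          0.7193   0.07059    0.3614     1.308
  solve Keq expr → x = 0.1019; check Q = 8.506
Then remove 0.1547 M of B.
Step 2:
                  M         A         G         B
  I          0.7193   0.07059    0.3614     1.153
  C        -0.01806 -0.006021   0.01204   0.01204
  E          0.7012   0.06457    0.3735     1.165
  solve Keq expr → x = 0.006021; check Q = 8.506

[B]_eq = 1.165 M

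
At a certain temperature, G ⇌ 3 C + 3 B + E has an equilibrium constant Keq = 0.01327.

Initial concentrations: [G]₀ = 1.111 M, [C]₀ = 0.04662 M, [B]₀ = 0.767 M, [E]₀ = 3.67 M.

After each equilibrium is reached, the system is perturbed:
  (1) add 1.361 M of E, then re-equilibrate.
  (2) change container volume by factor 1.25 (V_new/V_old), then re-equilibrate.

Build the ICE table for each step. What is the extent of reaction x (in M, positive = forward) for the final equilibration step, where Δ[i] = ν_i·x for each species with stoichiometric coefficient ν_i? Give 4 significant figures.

x = 0.01859 M

Q₀ = 1.5103e-04 vs Keq = 0.01327 ⇒ Q<K, forward
Step 1:
                    G           C           B           E
  Initial       1.111     0.04662       0.767        3.67
  Change     -0.04267       0.128       0.128     0.04267
  Equil         1.068      0.1746       0.895       3.713
  solve Keq expr → x = 0.04267; check Q = 0.01327
Then add 1.361 M of E.
Step 2:
                    G           C           B           E
  Initial       1.068      0.1746       0.895       5.074
  Change     0.004801     -0.0144     -0.0144   -0.004801
  Equil         1.073      0.1602      0.8806       5.069
  solve Keq expr → x = -0.004801; check Q = 0.01327
Then change container volume by factor 1.25 (V_new/V_old).
Step 3:
                    G           C           B           E
  Initial      0.8585      0.1282      0.7045       4.055
  Change     -0.01859     0.05578     0.05578     0.01859
  Equil        0.8399       0.184      0.7603       4.074
  solve Keq expr → x = 0.01859; check Q = 0.01327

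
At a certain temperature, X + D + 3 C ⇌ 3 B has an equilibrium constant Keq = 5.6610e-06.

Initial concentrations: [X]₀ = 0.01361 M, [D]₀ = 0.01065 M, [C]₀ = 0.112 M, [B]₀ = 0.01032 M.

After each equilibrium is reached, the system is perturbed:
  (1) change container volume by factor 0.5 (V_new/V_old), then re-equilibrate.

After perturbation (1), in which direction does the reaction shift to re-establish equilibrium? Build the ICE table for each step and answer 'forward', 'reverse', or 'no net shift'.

Direction: forward

Q₀ = 5.397 vs Keq = 5.6610e-06 ⇒ Q>K, reverse
Step 1:
                    X           D           C           B
  I           0.01361     0.01065       0.112     0.01032
  C          0.003395    0.003395     0.01018    -0.01018
  E             0.017     0.01404      0.1222  1.3511e-04
  solve Keq expr → x = -0.003395; check Q = 5.6610e-06
Then change container volume by factor 0.5 (V_new/V_old).
Step 2:
                    X           D           C           B
  I           0.03401     0.02809      0.2444  2.7022e-04
  C       -5.2653e-05 -5.2653e-05 -1.5796e-04  1.5796e-04
  E           0.03396     0.02804      0.2442  4.2817e-04
  solve Keq expr → x = 5.2653e-05; check Q = 5.6610e-06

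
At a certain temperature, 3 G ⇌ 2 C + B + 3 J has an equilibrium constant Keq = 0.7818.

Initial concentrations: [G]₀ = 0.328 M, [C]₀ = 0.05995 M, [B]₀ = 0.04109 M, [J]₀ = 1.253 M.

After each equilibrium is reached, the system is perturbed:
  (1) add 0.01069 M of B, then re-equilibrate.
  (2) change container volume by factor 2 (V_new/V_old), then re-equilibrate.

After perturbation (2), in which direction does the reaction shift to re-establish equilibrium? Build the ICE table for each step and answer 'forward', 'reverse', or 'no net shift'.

Q₀ = 0.008233 vs Keq = 0.7818 ⇒ Q<K, forward
Step 1:
                   G          C          B          J
  I            0.328    0.05995    0.04109      1.253
  C          -0.1377     0.0918     0.0459     0.1377
  E           0.1903     0.1517    0.08699      1.391
  solve Keq expr → x = 0.0459; check Q = 0.7818
Then add 0.01069 M of B.
Step 2:
                   G          C          B          J
  I           0.1903     0.1517    0.09768      1.391
  C         0.003855   -0.00257  -0.001285  -0.003855
  E           0.1942     0.1492    0.09639      1.387
  solve Keq expr → x = -0.001285; check Q = 0.7818
Then change container volume by factor 2 (V_new/V_old).
Step 3:
                   G          C          B          J
  I          0.09708    0.07459     0.0482     0.6934
  C         -0.03259    0.02173    0.01086    0.03259
  E          0.06449    0.09632    0.05906      0.726
  solve Keq expr → x = 0.01086; check Q = 0.7818

Direction: forward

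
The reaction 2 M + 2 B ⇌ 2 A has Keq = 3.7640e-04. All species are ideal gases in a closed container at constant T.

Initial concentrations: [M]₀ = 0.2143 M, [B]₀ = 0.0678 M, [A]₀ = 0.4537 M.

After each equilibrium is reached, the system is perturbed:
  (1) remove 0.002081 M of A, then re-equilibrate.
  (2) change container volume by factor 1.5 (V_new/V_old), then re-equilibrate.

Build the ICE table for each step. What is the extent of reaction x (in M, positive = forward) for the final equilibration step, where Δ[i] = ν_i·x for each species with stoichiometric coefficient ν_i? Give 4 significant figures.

Q₀ = 975.1 vs Keq = 3.7640e-04 ⇒ Q>K, reverse
Step 1:
                  M         B         A
  Initial    0.2143    0.0678    0.4537
  Change     0.4471    0.4471   -0.4471
  Equil      0.6614    0.5149  0.006607
  solve Keq expr → x = -0.2235; check Q = 3.7640e-04
Then remove 0.002081 M of A.
Step 2:
                  M         B         A
  Initial    0.6614    0.5149  0.004526
  Change  -0.002035 -0.002035  0.002035
  Equil      0.6594    0.5129  0.006561
  solve Keq expr → x = 0.001017; check Q = 3.7640e-04
Then change container volume by factor 1.5 (V_new/V_old).
Step 3:
                  M         B         A
  Initial    0.4396    0.3419  0.004374
  Change   0.001436  0.001436 -0.001436
  Equil       0.441    0.3433  0.002938
  solve Keq expr → x = -7.1805e-04; check Q = 3.7640e-04

x = -7.1805e-04 M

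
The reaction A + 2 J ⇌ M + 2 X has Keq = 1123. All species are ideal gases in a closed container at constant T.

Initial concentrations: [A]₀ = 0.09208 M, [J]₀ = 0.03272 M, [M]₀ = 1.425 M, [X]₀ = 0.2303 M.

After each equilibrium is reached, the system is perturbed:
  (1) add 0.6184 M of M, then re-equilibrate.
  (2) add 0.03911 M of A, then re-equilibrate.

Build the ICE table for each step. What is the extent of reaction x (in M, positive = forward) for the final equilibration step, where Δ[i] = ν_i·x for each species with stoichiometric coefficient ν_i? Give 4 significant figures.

Q₀ = 766.7 vs Keq = 1123 ⇒ Q<K, forward
Step 1:
                   A          J          M          X
  I          0.09208    0.03272      1.425     0.2303
  C        -0.002371  -0.004743   0.002371   0.004743
  E          0.08971    0.02798      1.427      0.235
  solve Keq expr → x = 0.002371; check Q = 1123
Then add 0.6184 M of M.
Step 2:
                   A          J          M          X
  I          0.08971    0.02798      2.046      0.235
  C         0.002231   0.004462  -0.002231  -0.004462
  E          0.09194    0.03244      2.044     0.2306
  solve Keq expr → x = -0.002231; check Q = 1123
Then add 0.03911 M of A.
Step 3:
                   A          J          M          X
  I            0.131    0.03244      2.044     0.2306
  C        -0.002242  -0.004485   0.002242   0.004485
  E           0.1288    0.02795      2.046     0.2351
  solve Keq expr → x = 0.002242; check Q = 1123

x = 0.002242 M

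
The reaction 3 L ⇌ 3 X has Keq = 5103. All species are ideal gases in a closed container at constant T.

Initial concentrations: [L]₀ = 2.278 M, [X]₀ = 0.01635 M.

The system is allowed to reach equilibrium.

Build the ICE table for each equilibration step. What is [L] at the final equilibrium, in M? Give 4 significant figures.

[L]_eq = 0.1259 M

Q₀ = 3.6974e-07 vs Keq = 5103 ⇒ Q<K, forward
Step 1:
                    L           X
  I             2.278     0.01635
  C            -2.152       2.152
  E            0.1259       2.168
  solve Keq expr → x = 0.7174; check Q = 5103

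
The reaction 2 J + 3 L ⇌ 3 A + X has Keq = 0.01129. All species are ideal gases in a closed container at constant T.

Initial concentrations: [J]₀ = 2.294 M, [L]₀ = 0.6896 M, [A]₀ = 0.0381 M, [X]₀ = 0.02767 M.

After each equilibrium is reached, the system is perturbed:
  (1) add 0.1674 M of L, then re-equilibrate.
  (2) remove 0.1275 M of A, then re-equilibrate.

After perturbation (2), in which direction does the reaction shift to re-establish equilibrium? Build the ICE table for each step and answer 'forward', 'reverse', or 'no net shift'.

Direction: forward

Q₀ = 8.8676e-07 vs Keq = 0.01129 ⇒ Q<K, forward
Step 1:
                  J         L         A         X
  I           2.294    0.6896    0.0381   0.02767
  C         -0.1826   -0.2739    0.2739   0.09131
  E           2.111    0.4157     0.312     0.119
  solve Keq expr → x = 0.09131; check Q = 0.01129
Then add 0.1674 M of L.
Step 2:
                  J         L         A         X
  I           2.111    0.5831     0.312     0.119
  C        -0.03874  -0.05811   0.05811   0.01937
  E           2.073     0.525    0.3701    0.1384
  solve Keq expr → x = 0.01937; check Q = 0.01129
Then remove 0.1275 M of A.
Step 3:
                  J         L         A         X
  I           2.073     0.525    0.2426    0.1384
  C         -0.0423  -0.06345   0.06345   0.02115
  E            2.03    0.4615    0.3061    0.1595
  solve Keq expr → x = 0.02115; check Q = 0.01129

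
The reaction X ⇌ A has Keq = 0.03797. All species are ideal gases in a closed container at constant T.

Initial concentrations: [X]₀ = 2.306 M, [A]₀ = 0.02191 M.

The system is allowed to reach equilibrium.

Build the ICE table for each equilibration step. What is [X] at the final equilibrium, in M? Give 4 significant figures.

Q₀ = 0.009501 vs Keq = 0.03797 ⇒ Q<K, forward
Step 1:
                   X          A
  I            2.306    0.02191
  C         -0.06325    0.06325
  E            2.243    0.08516
  solve Keq expr → x = 0.06325; check Q = 0.03797

[X]_eq = 2.243 M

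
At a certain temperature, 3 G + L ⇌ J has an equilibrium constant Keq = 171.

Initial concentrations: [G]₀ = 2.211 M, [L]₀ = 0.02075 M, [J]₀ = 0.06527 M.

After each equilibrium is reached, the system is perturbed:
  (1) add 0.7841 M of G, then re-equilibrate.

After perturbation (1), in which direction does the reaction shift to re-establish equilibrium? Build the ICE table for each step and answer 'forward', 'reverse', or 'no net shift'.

Direction: forward

Q₀ = 0.291 vs Keq = 171 ⇒ Q<K, forward
Step 1:
                  G         L         J
  I           2.211   0.02075   0.06527
  C         -0.0621   -0.0207    0.0207
  E           2.149 5.0664e-05   0.08597
  solve Keq expr → x = 0.0207; check Q = 171
Then add 0.7841 M of G.
Step 2:
                  G         L         J
  I           2.933 5.0664e-05   0.08597
  C       -9.2188e-05 -3.0729e-05 3.0729e-05
  E           2.933 1.9935e-05     0.086
  solve Keq expr → x = 3.0729e-05; check Q = 171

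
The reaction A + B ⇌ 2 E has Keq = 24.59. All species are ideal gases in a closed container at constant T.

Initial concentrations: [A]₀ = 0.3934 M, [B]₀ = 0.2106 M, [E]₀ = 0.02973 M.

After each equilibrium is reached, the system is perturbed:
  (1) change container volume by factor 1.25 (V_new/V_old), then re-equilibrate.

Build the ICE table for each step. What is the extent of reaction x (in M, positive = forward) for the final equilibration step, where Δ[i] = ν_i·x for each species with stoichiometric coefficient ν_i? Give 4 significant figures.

x = 0 M

Q₀ = 0.01067 vs Keq = 24.59 ⇒ Q<K, forward
Step 1:
                    A           B           E
  init         0.3934      0.2106     0.02973
  Δ           -0.1812     -0.1812      0.3623
  eq           0.2122     0.02945       0.392
  solve Keq expr → x = 0.1812; check Q = 24.59
Then change container volume by factor 1.25 (V_new/V_old).
Step 2:
                    A           B           E
  init         0.1698     0.02356      0.3136
  Δ                 0           0           0
  eq           0.1698     0.02356      0.3136
  solve Keq expr → x = 0; check Q = 24.59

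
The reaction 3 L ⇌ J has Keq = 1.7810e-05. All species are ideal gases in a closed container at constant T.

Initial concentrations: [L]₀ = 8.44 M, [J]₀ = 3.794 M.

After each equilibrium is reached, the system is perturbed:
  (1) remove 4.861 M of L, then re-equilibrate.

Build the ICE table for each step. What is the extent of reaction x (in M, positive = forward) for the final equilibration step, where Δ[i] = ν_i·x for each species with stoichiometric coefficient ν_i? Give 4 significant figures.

Q₀ = 0.006311 vs Keq = 1.7810e-05 ⇒ Q>K, reverse
Step 1:
                    L           J
  init           8.44       3.794
  Δ             10.99      -3.663
  eq            19.43      0.1306
  solve Keq expr → x = -3.663; check Q = 1.7810e-05
Then remove 4.861 M of L.
Step 2:
                    L           J
  init          14.57      0.1306
  Δ            0.2191    -0.07304
  eq            14.79      0.0576
  solve Keq expr → x = -0.07304; check Q = 1.7810e-05

x = -0.07304 M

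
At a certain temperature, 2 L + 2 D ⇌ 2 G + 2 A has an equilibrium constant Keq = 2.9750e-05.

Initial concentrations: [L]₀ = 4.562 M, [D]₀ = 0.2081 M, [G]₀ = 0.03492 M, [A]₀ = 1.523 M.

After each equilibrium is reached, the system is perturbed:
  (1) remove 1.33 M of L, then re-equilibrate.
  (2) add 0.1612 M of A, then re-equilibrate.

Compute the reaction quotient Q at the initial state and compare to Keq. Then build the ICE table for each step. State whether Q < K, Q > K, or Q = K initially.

Q₀ = 0.003138; Q > K (proceeds reverse)

Q₀ = 0.003138 vs Keq = 2.9750e-05 ⇒ Q>K, reverse
Step 1:
                   L          D          G          A
  init         4.562     0.2081    0.03492      1.523
  Δ          0.03091    0.03091   -0.03091   -0.03091
  eq           4.593      0.239   0.004013      1.492
  solve Keq expr → x = -0.01545; check Q = 2.9750e-05
Then remove 1.33 M of L.
Step 2:
                   L          D          G          A
  init         3.263      0.239   0.004013      1.492
  Δ         0.001145   0.001145  -0.001145  -0.001145
  eq           3.264     0.2402   0.002868      1.491
  solve Keq expr → x = -5.7257e-04; check Q = 2.9750e-05
Then add 0.1612 M of A.
Step 3:
                   L          D          G          A
  init         3.264     0.2402   0.002868      1.652
  Δ       2.7617e-04 2.7617e-04 -2.7617e-04 -2.7617e-04
  eq           3.264     0.2404   0.002591      1.652
  solve Keq expr → x = -1.3808e-04; check Q = 2.9750e-05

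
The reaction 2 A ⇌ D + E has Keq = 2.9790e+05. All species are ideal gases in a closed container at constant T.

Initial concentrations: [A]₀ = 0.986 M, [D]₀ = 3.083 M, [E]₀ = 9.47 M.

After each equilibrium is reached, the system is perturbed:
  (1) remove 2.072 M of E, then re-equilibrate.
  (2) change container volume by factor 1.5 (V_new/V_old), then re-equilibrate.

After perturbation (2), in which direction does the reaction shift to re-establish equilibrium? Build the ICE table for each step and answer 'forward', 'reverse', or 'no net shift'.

Q₀ = 30.03 vs Keq = 2.9790e+05 ⇒ Q<K, forward
Step 1:
                   A          D          E
  Initial      0.986      3.083       9.47
  Change     -0.9751     0.4875     0.4875
  Equil      0.01092      3.571      9.958
  solve Keq expr → x = 0.4875; check Q = 2.9790e+05
Then remove 2.072 M of E.
Step 2:
                   A          D          E
  Initial    0.01092      3.571      7.886
  Change   -0.001202 6.0082e-04 6.0082e-04
  Equil     0.009723      3.571      7.886
  solve Keq expr → x = 6.0082e-04; check Q = 2.9790e+05
Then change container volume by factor 1.5 (V_new/V_old).
Step 3:
                   A          D          E
  Initial   0.006482      2.381      5.257
  Change           0          0          0
  Equil     0.006482      2.381      5.257
  solve Keq expr → x = 0; check Q = 2.9790e+05

Direction: no net shift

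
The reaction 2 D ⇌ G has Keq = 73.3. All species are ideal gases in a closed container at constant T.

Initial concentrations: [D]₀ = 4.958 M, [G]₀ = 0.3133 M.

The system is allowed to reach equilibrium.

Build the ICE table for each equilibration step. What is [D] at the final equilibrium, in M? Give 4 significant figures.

[D]_eq = 0.1918 M

Q₀ = 0.01275 vs Keq = 73.3 ⇒ Q<K, forward
Step 1:
                   D          G
  init         4.958     0.3133
  Δ           -4.766      2.383
  eq          0.1918      2.696
  solve Keq expr → x = 2.383; check Q = 73.3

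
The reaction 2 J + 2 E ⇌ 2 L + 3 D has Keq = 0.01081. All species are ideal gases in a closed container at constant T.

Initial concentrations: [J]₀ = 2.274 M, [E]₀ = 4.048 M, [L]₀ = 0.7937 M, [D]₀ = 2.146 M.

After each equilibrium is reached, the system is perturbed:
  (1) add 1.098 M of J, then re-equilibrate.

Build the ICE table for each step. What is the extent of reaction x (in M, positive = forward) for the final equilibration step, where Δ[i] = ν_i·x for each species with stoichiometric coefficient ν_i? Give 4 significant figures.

Q₀ = 0.07348 vs Keq = 0.01081 ⇒ Q>K, reverse
Step 1:
                    J           E           L           D
  Initial       2.274       4.048      0.7937       2.146
  Change       0.2835      0.2835     -0.2835     -0.4252
  Equil         2.557       4.331      0.5102       1.721
  solve Keq expr → x = -0.1417; check Q = 0.01081
Then add 1.098 M of J.
Step 2:
                    J           E           L           D
  Initial       3.655       4.331      0.5102       1.721
  Change      -0.1005     -0.1005      0.1005      0.1508
  Equil         3.555       4.231      0.6108       1.872
  solve Keq expr → x = 0.05026; check Q = 0.01081

x = 0.05026 M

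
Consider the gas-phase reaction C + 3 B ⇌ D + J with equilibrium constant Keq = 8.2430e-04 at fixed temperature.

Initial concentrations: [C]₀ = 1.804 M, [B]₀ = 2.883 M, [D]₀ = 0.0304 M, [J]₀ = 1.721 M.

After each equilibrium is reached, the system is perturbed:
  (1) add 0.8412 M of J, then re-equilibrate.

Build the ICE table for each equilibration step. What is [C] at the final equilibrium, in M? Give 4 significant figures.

[C]_eq = 1.82 M

Q₀ = 0.00121 vs Keq = 8.2430e-04 ⇒ Q>K, reverse
Step 1:
                  C         B         D         J
  I           1.804     2.883    0.0304     1.721
  C        0.008898    0.0267 -0.008898 -0.008898
  E           1.813      2.91    0.0215     1.712
  solve Keq expr → x = -0.008898; check Q = 8.2430e-04
Then add 0.8412 M of J.
Step 2:
                  C         B         D         J
  I           1.813      2.91    0.0215     2.553
  C         0.00669   0.02007  -0.00669  -0.00669
  E            1.82      2.93   0.01481     2.547
  solve Keq expr → x = -0.00669; check Q = 8.2430e-04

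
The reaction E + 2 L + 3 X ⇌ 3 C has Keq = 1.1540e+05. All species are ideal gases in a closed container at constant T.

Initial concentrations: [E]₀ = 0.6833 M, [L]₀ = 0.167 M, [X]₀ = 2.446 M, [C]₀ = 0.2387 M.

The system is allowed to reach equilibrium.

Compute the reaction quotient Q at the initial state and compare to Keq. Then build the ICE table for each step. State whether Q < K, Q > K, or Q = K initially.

Q₀ = 0.04877 vs Keq = 1.1540e+05 ⇒ Q<K, forward
Step 1:
                   E          L          X          C
  I           0.6833      0.167      2.446     0.2387
  C          -0.0833    -0.1666    -0.2499     0.2499
  E              0.6 3.9882e-04      2.196     0.4886
  solve Keq expr → x = 0.0833; check Q = 1.1540e+05

Q₀ = 0.04877; Q < K (proceeds forward)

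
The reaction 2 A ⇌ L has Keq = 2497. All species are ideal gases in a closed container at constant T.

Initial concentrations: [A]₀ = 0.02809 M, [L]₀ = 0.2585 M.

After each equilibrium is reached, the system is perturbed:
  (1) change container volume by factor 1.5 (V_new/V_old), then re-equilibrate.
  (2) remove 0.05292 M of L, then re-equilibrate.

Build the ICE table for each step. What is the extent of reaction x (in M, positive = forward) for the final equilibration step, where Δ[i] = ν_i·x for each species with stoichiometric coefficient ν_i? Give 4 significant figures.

x = 6.7439e-04 M

Q₀ = 327.6 vs Keq = 2497 ⇒ Q<K, forward
Step 1:
                    A           L
  I           0.02809      0.2585
  C          -0.01774    0.008871
  E           0.01035      0.2674
  solve Keq expr → x = 0.008871; check Q = 2497
Then change container volume by factor 1.5 (V_new/V_old).
Step 2:
                    A           L
  I          0.006899      0.1782
  C          0.001532 -7.6612e-04
  E          0.008431      0.1775
  solve Keq expr → x = -7.6612e-04; check Q = 2497
Then remove 0.05292 M of L.
Step 3:
                    A           L
  I          0.008431      0.1246
  C         -0.001349  6.7439e-04
  E          0.007082      0.1252
  solve Keq expr → x = 6.7439e-04; check Q = 2497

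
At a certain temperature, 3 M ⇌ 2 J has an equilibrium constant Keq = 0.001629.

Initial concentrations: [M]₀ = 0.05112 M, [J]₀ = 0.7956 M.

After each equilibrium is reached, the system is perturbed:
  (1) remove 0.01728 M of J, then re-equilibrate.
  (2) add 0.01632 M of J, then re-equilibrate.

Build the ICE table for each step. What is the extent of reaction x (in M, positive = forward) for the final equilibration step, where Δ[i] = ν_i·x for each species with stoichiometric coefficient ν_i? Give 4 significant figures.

Q₀ = 4738 vs Keq = 0.001629 ⇒ Q>K, reverse
Step 1:
                    M           J
  init        0.05112      0.7956
  Δ             1.117     -0.7446
  eq            1.168     0.05095
  solve Keq expr → x = -0.3723; check Q = 0.001629
Then remove 0.01728 M of J.
Step 2:
                    M           J
  init          1.168     0.03367
  Δ          -0.02361     0.01574
  eq            1.144     0.04942
  solve Keq expr → x = 0.007871; check Q = 0.001629
Then add 0.01632 M of J.
Step 3:
                    M           J
  init          1.144     0.06574
  Δ            0.0223    -0.01487
  eq            1.167     0.05087
  solve Keq expr → x = -0.007434; check Q = 0.001629

x = -0.007434 M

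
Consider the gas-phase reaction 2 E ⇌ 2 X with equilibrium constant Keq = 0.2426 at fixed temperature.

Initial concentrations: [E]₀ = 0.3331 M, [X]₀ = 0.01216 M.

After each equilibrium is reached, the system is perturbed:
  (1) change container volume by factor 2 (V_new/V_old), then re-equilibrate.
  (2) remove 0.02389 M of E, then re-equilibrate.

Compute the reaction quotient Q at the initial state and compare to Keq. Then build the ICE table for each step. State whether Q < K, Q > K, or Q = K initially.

Q₀ = 0.001333; Q < K (proceeds forward)

Q₀ = 0.001333 vs Keq = 0.2426 ⇒ Q<K, forward
Step 1:
                   E          X
  Initial     0.3331    0.01216
  Change     -0.1018     0.1018
  Equil       0.2313     0.1139
  solve Keq expr → x = 0.05089; check Q = 0.2426
Then change container volume by factor 2 (V_new/V_old).
Step 2:
                   E          X
  Initial     0.1157    0.05697
  Change           0          0
  Equil       0.1157    0.05697
  solve Keq expr → x = 0; check Q = 0.2426
Then remove 0.02389 M of E.
Step 3:
                   E          X
  Initial    0.09177    0.05697
  Change    0.007884  -0.007884
  Equil      0.09966    0.04908
  solve Keq expr → x = -0.003942; check Q = 0.2426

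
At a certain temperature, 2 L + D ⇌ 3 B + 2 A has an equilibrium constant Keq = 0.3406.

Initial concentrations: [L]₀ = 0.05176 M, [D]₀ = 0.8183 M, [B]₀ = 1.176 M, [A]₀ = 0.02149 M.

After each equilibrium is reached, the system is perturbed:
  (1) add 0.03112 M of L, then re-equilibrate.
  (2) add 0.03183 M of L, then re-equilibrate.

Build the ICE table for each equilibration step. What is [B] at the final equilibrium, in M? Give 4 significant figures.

Q₀ = 0.3426 vs Keq = 0.3406 ⇒ Q>K, reverse
Step 1:
                   L          D          B          A
  I          0.05176     0.8183      1.176    0.02149
  C       4.3088e-05 2.1544e-05 -6.4631e-05 -4.3088e-05
  E           0.0518     0.8183      1.176    0.02145
  solve Keq expr → x = -2.1544e-05; check Q = 0.3406
Then add 0.03112 M of L.
Step 2:
                   L          D          B          A
  I          0.08292     0.8183      1.176    0.02145
  C        -0.008698  -0.004349    0.01305   0.008698
  E          0.07423      0.814      1.189    0.03014
  solve Keq expr → x = 0.004349; check Q = 0.3406
Then add 0.03183 M of L.
Step 3:
                   L          D          B          A
  I           0.1061      0.814      1.189    0.03014
  C        -0.008665  -0.004332      0.013   0.008665
  E          0.09739     0.8096      1.202    0.03881
  solve Keq expr → x = 0.004332; check Q = 0.3406

[B]_eq = 1.202 M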